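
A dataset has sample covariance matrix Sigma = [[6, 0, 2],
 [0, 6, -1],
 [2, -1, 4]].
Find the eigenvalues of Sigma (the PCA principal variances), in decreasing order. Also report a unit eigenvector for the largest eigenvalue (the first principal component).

Step 1 — characteristic polynomial p(λ) = det(λI - Sigma) = λ³ - tr·λ² + c_1·λ - det, where tr = trace, c_1 = sum of the principal 2×2 minors, det = det(Sigma):
  tr = 6 + 6 + 4 = 16,
  c_1 = (6·6 - (0)²) + (6·4 - (2)²) + (6·4 - (-1)²) = 36 + 20 + 23 = 79,
  det = 6·(6·4 - (-1)²) - (0)·((0)·4 - (-1)·(2)) + (2)·((0)·(-1) - 6·(2)) = 6·(23) - (0)·(2) + (2)·(-12) = 114.
  So p(λ) = λ³ - 16λ² + 79λ - 114.
Step 2 — look for an integer root (rational root theorem: any rational root is an integer divisor of 114). Testing λ = 6:
  p(6) = 216 - 576 + 474 - 114 = 0  ✓
  Dividing out (λ - 6): p(λ) = (λ - 6)(λ² - 10λ + 19).
Step 3 — remaining eigenvalues from the quadratic λ² - 10λ + 19 = 0:
  Δ = 10² - 4·19 = 100 - 76 = 24,  λ = (10 ± √24)/2 = (10 ± 4.899)/2 ≈ 7.4495 or 2.5505.
  Sorted: λ_1 = 7.4495,  λ_2 = 6,  λ_3 = 2.5505  (check: sum = 16 = tr ✓).

Step 4 — unit eigenvector for λ_1 ≈ 7.4495: v spans the null space of (Sigma - λ_1 I), whose rows are
  r_1 = (-1.4495, 0, 2),  r_2 = (0, -1.4495, -1),  r_3 = (2, -1, -3.4495).
  v is orthogonal to every row, so take v ∝ r_1 × r_2 = ((0)·(-1) - (2)·(-1.4495), (2)·(0) - (-1.4495)·(-1), (-1.4495)·(-1.4495) - (0)·(0)) ≈ (2.899, -1.4495, 2.101).
  Let u = (2.899, -1.4495, 2.101).
  ||u|| = √((2.899)² + (-1.4495)² + (2.101)²) = √(14.9194) ≈ 3.8626,  v_1 = u/||u|| ≈ (0.7505, -0.3753, 0.5439) (||v_1|| = 1).

λ_1 = 7.4495,  λ_2 = 6,  λ_3 = 2.5505;  v_1 ≈ (0.7505, -0.3753, 0.5439)


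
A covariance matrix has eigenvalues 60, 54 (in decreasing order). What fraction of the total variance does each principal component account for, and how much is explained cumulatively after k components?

Step 1 — total variance = trace(Sigma) = Σ λ_i = 60 + 54 = 114.

Step 2 — fraction explained by component i = λ_i / Σ λ:
  PC1: 60/114 = 0.5263
  PC2: 54/114 = 0.4737

Step 3 — cumulative fraction after k components = (λ_1 + ... + λ_k) / Σ λ:
  k = 1: 60/114 = 0.5263
  k = 2: (60 + 54)/114 = 114/114 = 1

Summary (fraction, with percent):

explained: PC1 0.5263 (52.63%), PC2 0.4737 (47.37%);  cumulative: 0.5263, 1


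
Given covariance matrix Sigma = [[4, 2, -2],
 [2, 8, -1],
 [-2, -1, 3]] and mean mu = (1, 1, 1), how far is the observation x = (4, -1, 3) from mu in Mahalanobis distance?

Step 1 — centre the observation: (x - mu) = (3, -2, 2).

Step 2 — invert Sigma (cofactor / det for 3×3, or solve directly):
  Sigma^{-1} = [[0.4107, -0.0714, 0.25],
 [-0.0714, 0.1429, 0],
 [0.25, 0, 0.5]].

Step 3 — form the quadratic (x - mu)^T · Sigma^{-1} · (x - mu):
  Sigma^{-1} · (x - mu) = (1.875, -0.5, 1.75).
  (x - mu)^T · [Sigma^{-1} · (x - mu)] = (3)·(1.875) + (-2)·(-0.5) + (2)·(1.75) = 10.125.

Step 4 — take square root: d = √(10.125) ≈ 3.182.

d(x, mu) = √(10.125) ≈ 3.182


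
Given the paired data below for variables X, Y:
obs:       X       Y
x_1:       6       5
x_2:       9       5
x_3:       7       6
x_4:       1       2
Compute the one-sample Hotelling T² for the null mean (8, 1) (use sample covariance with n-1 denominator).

Step 1 — sample mean vector:
  mean(X) = (6 + 9 + 7 + 1) / 4 = 23/4 = 5.75
  mean(Y) = (5 + 5 + 6 + 2) / 4 = 18/4 = 4.5
  x̄ = (5.75, 4.5),  deviation x̄ - mu_0 = (5.75, 4.5) - (8, 1) = (-2.25, 3.5).

Step 2 — sample covariance matrix, S[i,j] = (1/(n-1)) · Σ_k (x_{k,i} - mean_i) · (x_{k,j} - mean_j), divisor n-1 = 3:
  S[X,X] = ((0.25)·(0.25) + (3.25)·(3.25) + (1.25)·(1.25) + (-4.75)·(-4.75)) / 3 = 34.75/3 = 11.5833
  S[X,Y] = ((0.25)·(0.5) + (3.25)·(0.5) + (1.25)·(1.5) + (-4.75)·(-2.5)) / 3 = 15.5/3 = 5.1667
  S[Y,Y] = ((0.5)·(0.5) + (0.5)·(0.5) + (1.5)·(1.5) + (-2.5)·(-2.5)) / 3 = 9/3 = 3
  S = [[11.5833, 5.1667],
 [5.1667, 3]].

Step 3 — invert S. det(S) = 11.5833·3 - (5.1667)² = 8.0556.
  S^{-1} = (1/det) · [[d, -b], [-b, a]] = [[0.3724, -0.6414],
 [-0.6414, 1.4379]].

Step 4 — quadratic form (x̄ - mu_0)^T · S^{-1} · (x̄ - mu_0):
  S^{-1} · (x̄ - mu_0) = (-3.0828, 6.4759),
  (x̄ - mu_0)^T · [...] = (-2.25)·(-3.0828) + (3.5)·(6.4759) = 29.6017.

Step 5 — scale by n: T² = 4 · 29.6017 = 118.4069.

T² ≈ 118.4069


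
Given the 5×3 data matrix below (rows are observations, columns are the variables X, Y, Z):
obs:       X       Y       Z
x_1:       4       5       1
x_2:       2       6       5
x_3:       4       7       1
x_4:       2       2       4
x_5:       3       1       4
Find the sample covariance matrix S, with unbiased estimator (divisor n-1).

Step 1 — column means:
  mean(X) = (4 + 2 + 4 + 2 + 3) / 5 = 15/5 = 3
  mean(Y) = (5 + 6 + 7 + 2 + 1) / 5 = 21/5 = 4.2
  mean(Z) = (1 + 5 + 1 + 4 + 4) / 5 = 15/5 = 3

Step 2 — sample covariance S[i,j] = (1/(n-1)) · Σ_k (x_{k,i} - mean_i) · (x_{k,j} - mean_j), with n-1 = 4.
  S[X,X] = ((1)·(1) + (-1)·(-1) + (1)·(1) + (-1)·(-1) + (0)·(0)) / 4 = 4/4 = 1
  S[X,Y] = ((1)·(0.8) + (-1)·(1.8) + (1)·(2.8) + (-1)·(-2.2) + (0)·(-3.2)) / 4 = 4/4 = 1
  S[X,Z] = ((1)·(-2) + (-1)·(2) + (1)·(-2) + (-1)·(1) + (0)·(1)) / 4 = -7/4 = -1.75
  S[Y,Y] = ((0.8)·(0.8) + (1.8)·(1.8) + (2.8)·(2.8) + (-2.2)·(-2.2) + (-3.2)·(-3.2)) / 4 = 26.8/4 = 6.7
  S[Y,Z] = ((0.8)·(-2) + (1.8)·(2) + (2.8)·(-2) + (-2.2)·(1) + (-3.2)·(1)) / 4 = -9/4 = -2.25
  S[Z,Z] = ((-2)·(-2) + (2)·(2) + (-2)·(-2) + (1)·(1) + (1)·(1)) / 4 = 14/4 = 3.5

S is symmetric (S[j,i] = S[i,j]). Assembling:

S = [[1, 1, -1.75],
 [1, 6.7, -2.25],
 [-1.75, -2.25, 3.5]]


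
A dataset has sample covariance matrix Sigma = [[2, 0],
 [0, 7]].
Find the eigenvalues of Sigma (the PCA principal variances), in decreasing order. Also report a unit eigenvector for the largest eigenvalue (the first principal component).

Step 1 — characteristic polynomial of 2×2 Sigma:
  det(Sigma - λI) = λ² - trace · λ + det = 0.
  trace = 2 + 7 = 9, det = 2·7 - (0)² = 14.
Step 2 — discriminant:
  Δ = trace² - 4·det = 81 - 56 = 25.
Step 3 — eigenvalues:
  λ = (trace ± √Δ)/2 = (9 ± 5)/2,
  λ_1 = 7,  λ_2 = 2.

Step 4 — unit eigenvector for λ_1: Sigma is diagonal, so its eigenvectors are the coordinate axes. λ_1 = 7 is the diagonal entry on the second coordinate axis, hence
  v_1 = (0, 1) (||v_1|| = 1).

λ_1 = 7,  λ_2 = 2;  v_1 ≈ (0, 1)


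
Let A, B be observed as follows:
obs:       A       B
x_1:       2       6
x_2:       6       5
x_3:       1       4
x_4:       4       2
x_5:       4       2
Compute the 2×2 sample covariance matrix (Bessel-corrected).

Step 1 — column means:
  mean(A) = (2 + 6 + 1 + 4 + 4) / 5 = 17/5 = 3.4
  mean(B) = (6 + 5 + 4 + 2 + 2) / 5 = 19/5 = 3.8

Step 2 — sample covariance S[i,j] = (1/(n-1)) · Σ_k (x_{k,i} - mean_i) · (x_{k,j} - mean_j), with n-1 = 4.
  S[A,A] = ((-1.4)·(-1.4) + (2.6)·(2.6) + (-2.4)·(-2.4) + (0.6)·(0.6) + (0.6)·(0.6)) / 4 = 15.2/4 = 3.8
  S[A,B] = ((-1.4)·(2.2) + (2.6)·(1.2) + (-2.4)·(0.2) + (0.6)·(-1.8) + (0.6)·(-1.8)) / 4 = -2.6/4 = -0.65
  S[B,B] = ((2.2)·(2.2) + (1.2)·(1.2) + (0.2)·(0.2) + (-1.8)·(-1.8) + (-1.8)·(-1.8)) / 4 = 12.8/4 = 3.2

S is symmetric (S[j,i] = S[i,j]). Assembling:

S = [[3.8, -0.65],
 [-0.65, 3.2]]


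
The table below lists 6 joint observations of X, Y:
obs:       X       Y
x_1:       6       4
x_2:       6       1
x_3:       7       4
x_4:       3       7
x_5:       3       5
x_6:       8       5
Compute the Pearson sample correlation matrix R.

Step 1 — column means:
  mean(X) = (6 + 6 + 7 + 3 + 3 + 8) / 6 = 33/6 = 5.5
  mean(Y) = (4 + 1 + 4 + 7 + 5 + 5) / 6 = 26/6 = 4.3333

Step 2 — sample variances and covariances s[i,j] = (1/(n-1)) · Σ_k (x_{k,i} - mean_i) · (x_{k,j} - mean_j), with n-1 = 5:
  s[X,X] = ((0.5)·(0.5) + (0.5)·(0.5) + (1.5)·(1.5) + (-2.5)·(-2.5) + (-2.5)·(-2.5) + (2.5)·(2.5)) / 5 = 21.5/5 = 4.3
  s[X,Y] = ((0.5)·(-0.3333) + (0.5)·(-3.3333) + (1.5)·(-0.3333) + (-2.5)·(2.6667) + (-2.5)·(0.6667) + (2.5)·(0.6667)) / 5 = -9/5 = -1.8
  s[Y,Y] = ((-0.3333)·(-0.3333) + (-3.3333)·(-3.3333) + (-0.3333)·(-0.3333) + (2.6667)·(2.6667) + (0.6667)·(0.6667) + (0.6667)·(0.6667)) / 5 = 19.3333/5 = 3.8667
  Sample standard deviations s_i = √(s[i,i]):
  s(X) = √(4.3) = 2.0736
  s(Y) = √(3.8667) = 1.9664

Step 3 — r_{ij} = s_{ij} / (s_i · s_j):
  r[X,X] = 1 (diagonal).
  r[X,Y] = -1.8 / (2.0736 · 1.9664) = -1.8 / 4.0776 = -0.4414
  r[Y,Y] = 1 (diagonal).

R is symmetric with unit diagonal. Assembling:

R = [[1, -0.4414],
 [-0.4414, 1]]


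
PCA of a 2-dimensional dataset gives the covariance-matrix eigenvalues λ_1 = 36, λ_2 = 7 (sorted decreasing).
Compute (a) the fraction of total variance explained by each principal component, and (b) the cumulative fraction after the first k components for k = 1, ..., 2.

Step 1 — total variance = trace(Sigma) = Σ λ_i = 36 + 7 = 43.

Step 2 — fraction explained by component i = λ_i / Σ λ:
  PC1: 36/43 = 0.8372
  PC2: 7/43 = 0.1628

Step 3 — cumulative fraction after k components = (λ_1 + ... + λ_k) / Σ λ:
  k = 1: 36/43 = 0.8372
  k = 2: (36 + 7)/43 = 43/43 = 1

Summary (fraction, with percent):

explained: PC1 0.8372 (83.72%), PC2 0.1628 (16.28%);  cumulative: 0.8372, 1


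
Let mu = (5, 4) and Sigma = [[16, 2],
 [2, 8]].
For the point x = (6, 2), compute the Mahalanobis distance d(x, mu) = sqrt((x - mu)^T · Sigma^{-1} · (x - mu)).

Step 1 — centre the observation: (x - mu) = (1, -2).

Step 2 — invert Sigma. det(Sigma) = 16·8 - (2)² = 124.
  Sigma^{-1} = (1/det) · [[d, -b], [-b, a]] = [[0.0645, -0.0161],
 [-0.0161, 0.129]].

Step 3 — form the quadratic (x - mu)^T · Sigma^{-1} · (x - mu):
  Sigma^{-1} · (x - mu) = (0.0968, -0.2742).
  (x - mu)^T · [Sigma^{-1} · (x - mu)] = (1)·(0.0968) + (-2)·(-0.2742) = 0.6452.

Step 4 — take square root: d = √(0.6452) ≈ 0.8032.

d(x, mu) = √(0.6452) ≈ 0.8032


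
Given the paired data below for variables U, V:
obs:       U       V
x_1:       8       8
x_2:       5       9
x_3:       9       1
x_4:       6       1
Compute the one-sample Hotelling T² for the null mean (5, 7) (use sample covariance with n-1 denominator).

Step 1 — sample mean vector:
  mean(U) = (8 + 5 + 9 + 6) / 4 = 28/4 = 7
  mean(V) = (8 + 9 + 1 + 1) / 4 = 19/4 = 4.75
  x̄ = (7, 4.75),  deviation x̄ - mu_0 = (7, 4.75) - (5, 7) = (2, -2.25).

Step 2 — sample covariance matrix, S[i,j] = (1/(n-1)) · Σ_k (x_{k,i} - mean_i) · (x_{k,j} - mean_j), divisor n-1 = 3:
  S[U,U] = ((1)·(1) + (-2)·(-2) + (2)·(2) + (-1)·(-1)) / 3 = 10/3 = 3.3333
  S[U,V] = ((1)·(3.25) + (-2)·(4.25) + (2)·(-3.75) + (-1)·(-3.75)) / 3 = -9/3 = -3
  S[V,V] = ((3.25)·(3.25) + (4.25)·(4.25) + (-3.75)·(-3.75) + (-3.75)·(-3.75)) / 3 = 56.75/3 = 18.9167
  S = [[3.3333, -3],
 [-3, 18.9167]].

Step 3 — invert S. det(S) = 3.3333·18.9167 - (-3)² = 54.0556.
  S^{-1} = (1/det) · [[d, -b], [-b, a]] = [[0.3499, 0.0555],
 [0.0555, 0.0617]].

Step 4 — quadratic form (x̄ - mu_0)^T · S^{-1} · (x̄ - mu_0):
  S^{-1} · (x̄ - mu_0) = (0.575, -0.0277),
  (x̄ - mu_0)^T · [...] = (2)·(0.575) + (-2.25)·(-0.0277) = 1.2125.

Step 5 — scale by n: T² = 4 · 1.2125 = 4.8499.

T² ≈ 4.8499


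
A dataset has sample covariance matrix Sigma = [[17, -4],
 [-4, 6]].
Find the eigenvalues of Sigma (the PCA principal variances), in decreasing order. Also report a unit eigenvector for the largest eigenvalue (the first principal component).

Step 1 — characteristic polynomial of 2×2 Sigma:
  det(Sigma - λI) = λ² - trace · λ + det = 0.
  trace = 17 + 6 = 23, det = 17·6 - (-4)² = 86.
Step 2 — discriminant:
  Δ = trace² - 4·det = 529 - 344 = 185.
Step 3 — eigenvalues:
  λ = (trace ± √Δ)/2 = (23 ± 13.6015)/2,
  λ_1 = 18.3007,  λ_2 = 4.6993.

Step 4 — unit eigenvector for λ_1: solve (Sigma - λ_1 I)v = 0. First row:
  (17 - 18.3007)·v_x + (-4)·v_y = 0, i.e. (-1.3007)·v_x + (-4)·v_y = 0,
  so v ∝ (b, λ_1 - a) = (-4, 1.3007); multiply by -1 so the first entry is positive: u = (4, -1.3007).
  ||u|| = √((4)² + (-1.3007)²) = √(17.6919) ≈ 4.2062,
  v_1 = u/||u|| ≈ (0.951, -0.3092) (||v_1|| = 1).

λ_1 = 18.3007,  λ_2 = 4.6993;  v_1 ≈ (0.951, -0.3092)


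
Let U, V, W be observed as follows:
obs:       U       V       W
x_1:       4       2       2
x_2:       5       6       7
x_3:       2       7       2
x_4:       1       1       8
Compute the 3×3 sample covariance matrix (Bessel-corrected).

Step 1 — column means:
  mean(U) = (4 + 5 + 2 + 1) / 4 = 12/4 = 3
  mean(V) = (2 + 6 + 7 + 1) / 4 = 16/4 = 4
  mean(W) = (2 + 7 + 2 + 8) / 4 = 19/4 = 4.75

Step 2 — sample covariance S[i,j] = (1/(n-1)) · Σ_k (x_{k,i} - mean_i) · (x_{k,j} - mean_j), with n-1 = 3.
  S[U,U] = ((1)·(1) + (2)·(2) + (-1)·(-1) + (-2)·(-2)) / 3 = 10/3 = 3.3333
  S[U,V] = ((1)·(-2) + (2)·(2) + (-1)·(3) + (-2)·(-3)) / 3 = 5/3 = 1.6667
  S[U,W] = ((1)·(-2.75) + (2)·(2.25) + (-1)·(-2.75) + (-2)·(3.25)) / 3 = -2/3 = -0.6667
  S[V,V] = ((-2)·(-2) + (2)·(2) + (3)·(3) + (-3)·(-3)) / 3 = 26/3 = 8.6667
  S[V,W] = ((-2)·(-2.75) + (2)·(2.25) + (3)·(-2.75) + (-3)·(3.25)) / 3 = -8/3 = -2.6667
  S[W,W] = ((-2.75)·(-2.75) + (2.25)·(2.25) + (-2.75)·(-2.75) + (3.25)·(3.25)) / 3 = 30.75/3 = 10.25

S is symmetric (S[j,i] = S[i,j]). Assembling:

S = [[3.3333, 1.6667, -0.6667],
 [1.6667, 8.6667, -2.6667],
 [-0.6667, -2.6667, 10.25]]


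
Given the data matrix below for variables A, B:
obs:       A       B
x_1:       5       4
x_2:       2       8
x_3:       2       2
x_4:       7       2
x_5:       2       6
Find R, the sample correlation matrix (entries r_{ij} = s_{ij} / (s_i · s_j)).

Step 1 — column means:
  mean(A) = (5 + 2 + 2 + 7 + 2) / 5 = 18/5 = 3.6
  mean(B) = (4 + 8 + 2 + 2 + 6) / 5 = 22/5 = 4.4

Step 2 — sample variances and covariances s[i,j] = (1/(n-1)) · Σ_k (x_{k,i} - mean_i) · (x_{k,j} - mean_j), with n-1 = 4:
  s[A,A] = ((1.4)·(1.4) + (-1.6)·(-1.6) + (-1.6)·(-1.6) + (3.4)·(3.4) + (-1.6)·(-1.6)) / 4 = 21.2/4 = 5.3
  s[A,B] = ((1.4)·(-0.4) + (-1.6)·(3.6) + (-1.6)·(-2.4) + (3.4)·(-2.4) + (-1.6)·(1.6)) / 4 = -13.2/4 = -3.3
  s[B,B] = ((-0.4)·(-0.4) + (3.6)·(3.6) + (-2.4)·(-2.4) + (-2.4)·(-2.4) + (1.6)·(1.6)) / 4 = 27.2/4 = 6.8
  Sample standard deviations s_i = √(s[i,i]):
  s(A) = √(5.3) = 2.3022
  s(B) = √(6.8) = 2.6077

Step 3 — r_{ij} = s_{ij} / (s_i · s_j):
  r[A,A] = 1 (diagonal).
  r[A,B] = -3.3 / (2.3022 · 2.6077) = -3.3 / 6.0033 = -0.5497
  r[B,B] = 1 (diagonal).

R is symmetric with unit diagonal. Assembling:

R = [[1, -0.5497],
 [-0.5497, 1]]


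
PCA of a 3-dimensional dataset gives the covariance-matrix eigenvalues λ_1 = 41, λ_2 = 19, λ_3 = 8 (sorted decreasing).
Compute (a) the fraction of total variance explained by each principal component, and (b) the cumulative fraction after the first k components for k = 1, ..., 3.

Step 1 — total variance = trace(Sigma) = Σ λ_i = 41 + 19 + 8 = 68.

Step 2 — fraction explained by component i = λ_i / Σ λ:
  PC1: 41/68 = 0.6029
  PC2: 19/68 = 0.2794
  PC3: 8/68 = 0.1176

Step 3 — cumulative fraction after k components = (λ_1 + ... + λ_k) / Σ λ:
  k = 1: 41/68 = 0.6029
  k = 2: (41 + 19)/68 = 60/68 = 0.8824
  k = 3: (41 + 19 + 8)/68 = 68/68 = 1

Summary (fraction, with percent):

explained: PC1 0.6029 (60.29%), PC2 0.2794 (27.94%), PC3 0.1176 (11.76%);  cumulative: 0.6029, 0.8824, 1


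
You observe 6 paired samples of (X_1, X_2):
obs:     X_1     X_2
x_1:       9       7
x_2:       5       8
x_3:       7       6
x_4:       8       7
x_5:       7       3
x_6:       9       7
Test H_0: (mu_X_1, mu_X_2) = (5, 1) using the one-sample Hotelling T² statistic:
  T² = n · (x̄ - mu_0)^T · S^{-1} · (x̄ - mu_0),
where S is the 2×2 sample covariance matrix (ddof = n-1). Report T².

Step 1 — sample mean vector:
  mean(X_1) = (9 + 5 + 7 + 8 + 7 + 9) / 6 = 45/6 = 7.5
  mean(X_2) = (7 + 8 + 6 + 7 + 3 + 7) / 6 = 38/6 = 6.3333
  x̄ = (7.5, 6.3333),  deviation x̄ - mu_0 = (7.5, 6.3333) - (5, 1) = (2.5, 5.3333).

Step 2 — sample covariance matrix, S[i,j] = (1/(n-1)) · Σ_k (x_{k,i} - mean_i) · (x_{k,j} - mean_j), divisor n-1 = 5:
  S[X_1,X_1] = ((1.5)·(1.5) + (-2.5)·(-2.5) + (-0.5)·(-0.5) + (0.5)·(0.5) + (-0.5)·(-0.5) + (1.5)·(1.5)) / 5 = 11.5/5 = 2.3
  S[X_1,X_2] = ((1.5)·(0.6667) + (-2.5)·(1.6667) + (-0.5)·(-0.3333) + (0.5)·(0.6667) + (-0.5)·(-3.3333) + (1.5)·(0.6667)) / 5 = 0/5 = 0
  S[X_2,X_2] = ((0.6667)·(0.6667) + (1.6667)·(1.6667) + (-0.3333)·(-0.3333) + (0.6667)·(0.6667) + (-3.3333)·(-3.3333) + (0.6667)·(0.6667)) / 5 = 15.3333/5 = 3.0667
  S = [[2.3, 0],
 [0, 3.0667]].

Step 3 — invert S. det(S) = 2.3·3.0667 - (0)² = 7.0533.
  S^{-1} = (1/det) · [[d, -b], [-b, a]] = [[0.4348, 0],
 [0, 0.3261]].

Step 4 — quadratic form (x̄ - mu_0)^T · S^{-1} · (x̄ - mu_0):
  S^{-1} · (x̄ - mu_0) = (1.087, 1.7391),
  (x̄ - mu_0)^T · [...] = (2.5)·(1.087) + (5.3333)·(1.7391) = 11.9928.

Step 5 — scale by n: T² = 6 · 11.9928 = 71.9565.

T² ≈ 71.9565


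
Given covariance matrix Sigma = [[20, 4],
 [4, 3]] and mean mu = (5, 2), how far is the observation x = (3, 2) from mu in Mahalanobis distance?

Step 1 — centre the observation: (x - mu) = (-2, 0).

Step 2 — invert Sigma. det(Sigma) = 20·3 - (4)² = 44.
  Sigma^{-1} = (1/det) · [[d, -b], [-b, a]] = [[0.0682, -0.0909],
 [-0.0909, 0.4545]].

Step 3 — form the quadratic (x - mu)^T · Sigma^{-1} · (x - mu):
  Sigma^{-1} · (x - mu) = (-0.1364, 0.1818).
  (x - mu)^T · [Sigma^{-1} · (x - mu)] = (-2)·(-0.1364) + (0)·(0.1818) = 0.2727.

Step 4 — take square root: d = √(0.2727) ≈ 0.5222.

d(x, mu) = √(0.2727) ≈ 0.5222


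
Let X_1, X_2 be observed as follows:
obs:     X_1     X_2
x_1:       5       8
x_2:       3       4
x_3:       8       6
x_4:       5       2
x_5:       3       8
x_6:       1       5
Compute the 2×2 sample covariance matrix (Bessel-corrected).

Step 1 — column means:
  mean(X_1) = (5 + 3 + 8 + 5 + 3 + 1) / 6 = 25/6 = 4.1667
  mean(X_2) = (8 + 4 + 6 + 2 + 8 + 5) / 6 = 33/6 = 5.5

Step 2 — sample covariance S[i,j] = (1/(n-1)) · Σ_k (x_{k,i} - mean_i) · (x_{k,j} - mean_j), with n-1 = 5.
  S[X_1,X_1] = ((0.8333)·(0.8333) + (-1.1667)·(-1.1667) + (3.8333)·(3.8333) + (0.8333)·(0.8333) + (-1.1667)·(-1.1667) + (-3.1667)·(-3.1667)) / 5 = 28.8333/5 = 5.7667
  S[X_1,X_2] = ((0.8333)·(2.5) + (-1.1667)·(-1.5) + (3.8333)·(0.5) + (0.8333)·(-3.5) + (-1.1667)·(2.5) + (-3.1667)·(-0.5)) / 5 = 1.5/5 = 0.3
  S[X_2,X_2] = ((2.5)·(2.5) + (-1.5)·(-1.5) + (0.5)·(0.5) + (-3.5)·(-3.5) + (2.5)·(2.5) + (-0.5)·(-0.5)) / 5 = 27.5/5 = 5.5

S is symmetric (S[j,i] = S[i,j]). Assembling:

S = [[5.7667, 0.3],
 [0.3, 5.5]]


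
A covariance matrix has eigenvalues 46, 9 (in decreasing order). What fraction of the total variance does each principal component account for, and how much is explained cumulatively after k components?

Step 1 — total variance = trace(Sigma) = Σ λ_i = 46 + 9 = 55.

Step 2 — fraction explained by component i = λ_i / Σ λ:
  PC1: 46/55 = 0.8364
  PC2: 9/55 = 0.1636

Step 3 — cumulative fraction after k components = (λ_1 + ... + λ_k) / Σ λ:
  k = 1: 46/55 = 0.8364
  k = 2: (46 + 9)/55 = 55/55 = 1

Summary (fraction, with percent):

explained: PC1 0.8364 (83.64%), PC2 0.1636 (16.36%);  cumulative: 0.8364, 1


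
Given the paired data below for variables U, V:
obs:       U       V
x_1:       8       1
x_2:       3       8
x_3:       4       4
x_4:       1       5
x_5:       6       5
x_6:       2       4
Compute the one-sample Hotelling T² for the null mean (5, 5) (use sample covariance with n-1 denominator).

Step 1 — sample mean vector:
  mean(U) = (8 + 3 + 4 + 1 + 6 + 2) / 6 = 24/6 = 4
  mean(V) = (1 + 8 + 4 + 5 + 5 + 4) / 6 = 27/6 = 4.5
  x̄ = (4, 4.5),  deviation x̄ - mu_0 = (4, 4.5) - (5, 5) = (-1, -0.5).

Step 2 — sample covariance matrix, S[i,j] = (1/(n-1)) · Σ_k (x_{k,i} - mean_i) · (x_{k,j} - mean_j), divisor n-1 = 5:
  S[U,U] = ((4)·(4) + (-1)·(-1) + (0)·(0) + (-3)·(-3) + (2)·(2) + (-2)·(-2)) / 5 = 34/5 = 6.8
  S[U,V] = ((4)·(-3.5) + (-1)·(3.5) + (0)·(-0.5) + (-3)·(0.5) + (2)·(0.5) + (-2)·(-0.5)) / 5 = -17/5 = -3.4
  S[V,V] = ((-3.5)·(-3.5) + (3.5)·(3.5) + (-0.5)·(-0.5) + (0.5)·(0.5) + (0.5)·(0.5) + (-0.5)·(-0.5)) / 5 = 25.5/5 = 5.1
  S = [[6.8, -3.4],
 [-3.4, 5.1]].

Step 3 — invert S. det(S) = 6.8·5.1 - (-3.4)² = 23.12.
  S^{-1} = (1/det) · [[d, -b], [-b, a]] = [[0.2206, 0.1471],
 [0.1471, 0.2941]].

Step 4 — quadratic form (x̄ - mu_0)^T · S^{-1} · (x̄ - mu_0):
  S^{-1} · (x̄ - mu_0) = (-0.2941, -0.2941),
  (x̄ - mu_0)^T · [...] = (-1)·(-0.2941) + (-0.5)·(-0.2941) = 0.4412.

Step 5 — scale by n: T² = 6 · 0.4412 = 2.6471.

T² ≈ 2.6471


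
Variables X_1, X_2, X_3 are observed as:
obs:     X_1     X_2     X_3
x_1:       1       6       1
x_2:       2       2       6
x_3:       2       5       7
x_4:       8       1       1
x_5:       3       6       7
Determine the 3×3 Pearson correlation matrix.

Step 1 — column means:
  mean(X_1) = (1 + 2 + 2 + 8 + 3) / 5 = 16/5 = 3.2
  mean(X_2) = (6 + 2 + 5 + 1 + 6) / 5 = 20/5 = 4
  mean(X_3) = (1 + 6 + 7 + 1 + 7) / 5 = 22/5 = 4.4

Step 2 — sample variances and covariances s[i,j] = (1/(n-1)) · Σ_k (x_{k,i} - mean_i) · (x_{k,j} - mean_j), with n-1 = 4:
  s[X_1,X_1] = ((-2.2)·(-2.2) + (-1.2)·(-1.2) + (-1.2)·(-1.2) + (4.8)·(4.8) + (-0.2)·(-0.2)) / 4 = 30.8/4 = 7.7
  s[X_1,X_2] = ((-2.2)·(2) + (-1.2)·(-2) + (-1.2)·(1) + (4.8)·(-3) + (-0.2)·(2)) / 4 = -18/4 = -4.5
  s[X_1,X_3] = ((-2.2)·(-3.4) + (-1.2)·(1.6) + (-1.2)·(2.6) + (4.8)·(-3.4) + (-0.2)·(2.6)) / 4 = -14.4/4 = -3.6
  s[X_2,X_2] = ((2)·(2) + (-2)·(-2) + (1)·(1) + (-3)·(-3) + (2)·(2)) / 4 = 22/4 = 5.5
  s[X_2,X_3] = ((2)·(-3.4) + (-2)·(1.6) + (1)·(2.6) + (-3)·(-3.4) + (2)·(2.6)) / 4 = 8/4 = 2
  s[X_3,X_3] = ((-3.4)·(-3.4) + (1.6)·(1.6) + (2.6)·(2.6) + (-3.4)·(-3.4) + (2.6)·(2.6)) / 4 = 39.2/4 = 9.8
  Sample standard deviations s_i = √(s[i,i]):
  s(X_1) = √(7.7) = 2.7749
  s(X_2) = √(5.5) = 2.3452
  s(X_3) = √(9.8) = 3.1305

Step 3 — r_{ij} = s_{ij} / (s_i · s_j):
  r[X_1,X_1] = 1 (diagonal).
  r[X_1,X_2] = -4.5 / (2.7749 · 2.3452) = -4.5 / 6.5077 = -0.6915
  r[X_1,X_3] = -3.6 / (2.7749 · 3.1305) = -3.6 / 8.6868 = -0.4144
  r[X_2,X_2] = 1 (diagonal).
  r[X_2,X_3] = 2 / (2.3452 · 3.1305) = 2 / 7.3417 = 0.2724
  r[X_3,X_3] = 1 (diagonal).

R is symmetric with unit diagonal. Assembling:

R = [[1, -0.6915, -0.4144],
 [-0.6915, 1, 0.2724],
 [-0.4144, 0.2724, 1]]


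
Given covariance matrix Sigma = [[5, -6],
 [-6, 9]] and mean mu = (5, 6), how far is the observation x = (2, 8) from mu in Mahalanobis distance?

Step 1 — centre the observation: (x - mu) = (-3, 2).

Step 2 — invert Sigma. det(Sigma) = 5·9 - (-6)² = 9.
  Sigma^{-1} = (1/det) · [[d, -b], [-b, a]] = [[1, 0.6667],
 [0.6667, 0.5556]].

Step 3 — form the quadratic (x - mu)^T · Sigma^{-1} · (x - mu):
  Sigma^{-1} · (x - mu) = (-1.6667, -0.8889).
  (x - mu)^T · [Sigma^{-1} · (x - mu)] = (-3)·(-1.6667) + (2)·(-0.8889) = 3.2222.

Step 4 — take square root: d = √(3.2222) ≈ 1.7951.

d(x, mu) = √(3.2222) ≈ 1.7951


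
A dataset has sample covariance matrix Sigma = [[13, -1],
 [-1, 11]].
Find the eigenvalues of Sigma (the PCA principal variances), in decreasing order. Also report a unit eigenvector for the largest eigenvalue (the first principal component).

Step 1 — characteristic polynomial of 2×2 Sigma:
  det(Sigma - λI) = λ² - trace · λ + det = 0.
  trace = 13 + 11 = 24, det = 13·11 - (-1)² = 142.
Step 2 — discriminant:
  Δ = trace² - 4·det = 576 - 568 = 8.
Step 3 — eigenvalues:
  λ = (trace ± √Δ)/2 = (24 ± 2.8284)/2,
  λ_1 = 13.4142,  λ_2 = 10.5858.

Step 4 — unit eigenvector for λ_1: solve (Sigma - λ_1 I)v = 0. First row:
  (13 - 13.4142)·v_x + (-1)·v_y = 0, i.e. (-0.4142)·v_x + (-1)·v_y = 0,
  so v ∝ (b, λ_1 - a) = (-1, 0.4142); multiply by -1 so the first entry is positive: u = (1, -0.4142).
  ||u|| = √((1)² + (-0.4142)²) = √(1.1716) ≈ 1.0824,
  v_1 = u/||u|| ≈ (0.9239, -0.3827) (||v_1|| = 1).

λ_1 = 13.4142,  λ_2 = 10.5858;  v_1 ≈ (0.9239, -0.3827)


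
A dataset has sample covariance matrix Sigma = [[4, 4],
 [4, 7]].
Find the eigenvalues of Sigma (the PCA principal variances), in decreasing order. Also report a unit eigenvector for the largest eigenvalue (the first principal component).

Step 1 — characteristic polynomial of 2×2 Sigma:
  det(Sigma - λI) = λ² - trace · λ + det = 0.
  trace = 4 + 7 = 11, det = 4·7 - (4)² = 12.
Step 2 — discriminant:
  Δ = trace² - 4·det = 121 - 48 = 73.
Step 3 — eigenvalues:
  λ = (trace ± √Δ)/2 = (11 ± 8.544)/2,
  λ_1 = 9.772,  λ_2 = 1.228.

Step 4 — unit eigenvector for λ_1: solve (Sigma - λ_1 I)v = 0. First row:
  (4 - 9.772)·v_x + (4)·v_y = 0, i.e. (-5.772)·v_x + (4)·v_y = 0,
  so v ∝ (b, λ_1 - a) = (4, 5.772) = u.
  ||u|| = √((4)² + (5.772)²) = √(49.316) ≈ 7.0225,
  v_1 = u/||u|| ≈ (0.5696, 0.8219) (||v_1|| = 1).

λ_1 = 9.772,  λ_2 = 1.228;  v_1 ≈ (0.5696, 0.8219)


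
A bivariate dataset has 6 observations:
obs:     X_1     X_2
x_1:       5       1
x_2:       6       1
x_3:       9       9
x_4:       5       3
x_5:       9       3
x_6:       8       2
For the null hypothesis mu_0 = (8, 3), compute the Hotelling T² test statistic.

Step 1 — sample mean vector:
  mean(X_1) = (5 + 6 + 9 + 5 + 9 + 8) / 6 = 42/6 = 7
  mean(X_2) = (1 + 1 + 9 + 3 + 3 + 2) / 6 = 19/6 = 3.1667
  x̄ = (7, 3.1667),  deviation x̄ - mu_0 = (7, 3.1667) - (8, 3) = (-1, 0.1667).

Step 2 — sample covariance matrix, S[i,j] = (1/(n-1)) · Σ_k (x_{k,i} - mean_i) · (x_{k,j} - mean_j), divisor n-1 = 5:
  S[X_1,X_1] = ((-2)·(-2) + (-1)·(-1) + (2)·(2) + (-2)·(-2) + (2)·(2) + (1)·(1)) / 5 = 18/5 = 3.6
  S[X_1,X_2] = ((-2)·(-2.1667) + (-1)·(-2.1667) + (2)·(5.8333) + (-2)·(-0.1667) + (2)·(-0.1667) + (1)·(-1.1667)) / 5 = 17/5 = 3.4
  S[X_2,X_2] = ((-2.1667)·(-2.1667) + (-2.1667)·(-2.1667) + (5.8333)·(5.8333) + (-0.1667)·(-0.1667) + (-0.1667)·(-0.1667) + (-1.1667)·(-1.1667)) / 5 = 44.8333/5 = 8.9667
  S = [[3.6, 3.4],
 [3.4, 8.9667]].

Step 3 — invert S. det(S) = 3.6·8.9667 - (3.4)² = 20.72.
  S^{-1} = (1/det) · [[d, -b], [-b, a]] = [[0.4328, -0.1641],
 [-0.1641, 0.1737]].

Step 4 — quadratic form (x̄ - mu_0)^T · S^{-1} · (x̄ - mu_0):
  S^{-1} · (x̄ - mu_0) = (-0.4601, 0.1931),
  (x̄ - mu_0)^T · [...] = (-1)·(-0.4601) + (0.1667)·(0.1931) = 0.4923.

Step 5 — scale by n: T² = 6 · 0.4923 = 2.9537.

T² ≈ 2.9537


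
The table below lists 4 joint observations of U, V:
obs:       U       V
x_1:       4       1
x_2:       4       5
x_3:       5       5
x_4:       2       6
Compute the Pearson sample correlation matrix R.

Step 1 — column means:
  mean(U) = (4 + 4 + 5 + 2) / 4 = 15/4 = 3.75
  mean(V) = (1 + 5 + 5 + 6) / 4 = 17/4 = 4.25

Step 2 — sample variances and covariances s[i,j] = (1/(n-1)) · Σ_k (x_{k,i} - mean_i) · (x_{k,j} - mean_j), with n-1 = 3:
  s[U,U] = ((0.25)·(0.25) + (0.25)·(0.25) + (1.25)·(1.25) + (-1.75)·(-1.75)) / 3 = 4.75/3 = 1.5833
  s[U,V] = ((0.25)·(-3.25) + (0.25)·(0.75) + (1.25)·(0.75) + (-1.75)·(1.75)) / 3 = -2.75/3 = -0.9167
  s[V,V] = ((-3.25)·(-3.25) + (0.75)·(0.75) + (0.75)·(0.75) + (1.75)·(1.75)) / 3 = 14.75/3 = 4.9167
  Sample standard deviations s_i = √(s[i,i]):
  s(U) = √(1.5833) = 1.2583
  s(V) = √(4.9167) = 2.2174

Step 3 — r_{ij} = s_{ij} / (s_i · s_j):
  r[U,U] = 1 (diagonal).
  r[U,V] = -0.9167 / (1.2583 · 2.2174) = -0.9167 / 2.7901 = -0.3285
  r[V,V] = 1 (diagonal).

R is symmetric with unit diagonal. Assembling:

R = [[1, -0.3285],
 [-0.3285, 1]]


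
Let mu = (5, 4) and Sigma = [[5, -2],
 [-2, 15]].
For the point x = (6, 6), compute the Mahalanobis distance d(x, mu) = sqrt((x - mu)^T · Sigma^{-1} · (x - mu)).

Step 1 — centre the observation: (x - mu) = (1, 2).

Step 2 — invert Sigma. det(Sigma) = 5·15 - (-2)² = 71.
  Sigma^{-1} = (1/det) · [[d, -b], [-b, a]] = [[0.2113, 0.0282],
 [0.0282, 0.0704]].

Step 3 — form the quadratic (x - mu)^T · Sigma^{-1} · (x - mu):
  Sigma^{-1} · (x - mu) = (0.2676, 0.169).
  (x - mu)^T · [Sigma^{-1} · (x - mu)] = (1)·(0.2676) + (2)·(0.169) = 0.6056.

Step 4 — take square root: d = √(0.6056) ≈ 0.7782.

d(x, mu) = √(0.6056) ≈ 0.7782


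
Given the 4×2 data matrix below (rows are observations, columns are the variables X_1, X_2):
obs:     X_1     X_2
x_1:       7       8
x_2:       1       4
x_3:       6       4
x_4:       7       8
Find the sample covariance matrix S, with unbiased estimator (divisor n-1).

Step 1 — column means:
  mean(X_1) = (7 + 1 + 6 + 7) / 4 = 21/4 = 5.25
  mean(X_2) = (8 + 4 + 4 + 8) / 4 = 24/4 = 6

Step 2 — sample covariance S[i,j] = (1/(n-1)) · Σ_k (x_{k,i} - mean_i) · (x_{k,j} - mean_j), with n-1 = 3.
  S[X_1,X_1] = ((1.75)·(1.75) + (-4.25)·(-4.25) + (0.75)·(0.75) + (1.75)·(1.75)) / 3 = 24.75/3 = 8.25
  S[X_1,X_2] = ((1.75)·(2) + (-4.25)·(-2) + (0.75)·(-2) + (1.75)·(2)) / 3 = 14/3 = 4.6667
  S[X_2,X_2] = ((2)·(2) + (-2)·(-2) + (-2)·(-2) + (2)·(2)) / 3 = 16/3 = 5.3333

S is symmetric (S[j,i] = S[i,j]). Assembling:

S = [[8.25, 4.6667],
 [4.6667, 5.3333]]


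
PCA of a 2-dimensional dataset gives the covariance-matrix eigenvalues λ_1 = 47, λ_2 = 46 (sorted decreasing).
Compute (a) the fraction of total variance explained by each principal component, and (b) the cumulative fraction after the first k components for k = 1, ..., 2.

Step 1 — total variance = trace(Sigma) = Σ λ_i = 47 + 46 = 93.

Step 2 — fraction explained by component i = λ_i / Σ λ:
  PC1: 47/93 = 0.5054
  PC2: 46/93 = 0.4946

Step 3 — cumulative fraction after k components = (λ_1 + ... + λ_k) / Σ λ:
  k = 1: 47/93 = 0.5054
  k = 2: (47 + 46)/93 = 93/93 = 1

Summary (fraction, with percent):

explained: PC1 0.5054 (50.54%), PC2 0.4946 (49.46%);  cumulative: 0.5054, 1


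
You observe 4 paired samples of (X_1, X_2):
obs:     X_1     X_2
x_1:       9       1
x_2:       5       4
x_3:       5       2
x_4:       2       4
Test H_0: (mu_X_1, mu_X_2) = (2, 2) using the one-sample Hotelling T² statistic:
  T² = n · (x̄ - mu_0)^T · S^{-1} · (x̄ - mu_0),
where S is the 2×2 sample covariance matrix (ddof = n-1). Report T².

Step 1 — sample mean vector:
  mean(X_1) = (9 + 5 + 5 + 2) / 4 = 21/4 = 5.25
  mean(X_2) = (1 + 4 + 2 + 4) / 4 = 11/4 = 2.75
  x̄ = (5.25, 2.75),  deviation x̄ - mu_0 = (5.25, 2.75) - (2, 2) = (3.25, 0.75).

Step 2 — sample covariance matrix, S[i,j] = (1/(n-1)) · Σ_k (x_{k,i} - mean_i) · (x_{k,j} - mean_j), divisor n-1 = 3:
  S[X_1,X_1] = ((3.75)·(3.75) + (-0.25)·(-0.25) + (-0.25)·(-0.25) + (-3.25)·(-3.25)) / 3 = 24.75/3 = 8.25
  S[X_1,X_2] = ((3.75)·(-1.75) + (-0.25)·(1.25) + (-0.25)·(-0.75) + (-3.25)·(1.25)) / 3 = -10.75/3 = -3.5833
  S[X_2,X_2] = ((-1.75)·(-1.75) + (1.25)·(1.25) + (-0.75)·(-0.75) + (1.25)·(1.25)) / 3 = 6.75/3 = 2.25
  S = [[8.25, -3.5833],
 [-3.5833, 2.25]].

Step 3 — invert S. det(S) = 8.25·2.25 - (-3.5833)² = 5.7222.
  S^{-1} = (1/det) · [[d, -b], [-b, a]] = [[0.3932, 0.6262],
 [0.6262, 1.4417]].

Step 4 — quadratic form (x̄ - mu_0)^T · S^{-1} · (x̄ - mu_0):
  S^{-1} · (x̄ - mu_0) = (1.7476, 3.1165),
  (x̄ - mu_0)^T · [...] = (3.25)·(1.7476) + (0.75)·(3.1165) = 8.017.

Step 5 — scale by n: T² = 4 · 8.017 = 32.068.

T² ≈ 32.068


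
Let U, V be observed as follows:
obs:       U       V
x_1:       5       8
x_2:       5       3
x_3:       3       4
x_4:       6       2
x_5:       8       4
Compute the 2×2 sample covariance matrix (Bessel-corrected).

Step 1 — column means:
  mean(U) = (5 + 5 + 3 + 6 + 8) / 5 = 27/5 = 5.4
  mean(V) = (8 + 3 + 4 + 2 + 4) / 5 = 21/5 = 4.2

Step 2 — sample covariance S[i,j] = (1/(n-1)) · Σ_k (x_{k,i} - mean_i) · (x_{k,j} - mean_j), with n-1 = 4.
  S[U,U] = ((-0.4)·(-0.4) + (-0.4)·(-0.4) + (-2.4)·(-2.4) + (0.6)·(0.6) + (2.6)·(2.6)) / 4 = 13.2/4 = 3.3
  S[U,V] = ((-0.4)·(3.8) + (-0.4)·(-1.2) + (-2.4)·(-0.2) + (0.6)·(-2.2) + (2.6)·(-0.2)) / 4 = -2.4/4 = -0.6
  S[V,V] = ((3.8)·(3.8) + (-1.2)·(-1.2) + (-0.2)·(-0.2) + (-2.2)·(-2.2) + (-0.2)·(-0.2)) / 4 = 20.8/4 = 5.2

S is symmetric (S[j,i] = S[i,j]). Assembling:

S = [[3.3, -0.6],
 [-0.6, 5.2]]


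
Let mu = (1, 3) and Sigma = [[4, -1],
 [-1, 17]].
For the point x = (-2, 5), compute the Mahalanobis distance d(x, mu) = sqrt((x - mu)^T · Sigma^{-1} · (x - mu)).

Step 1 — centre the observation: (x - mu) = (-3, 2).

Step 2 — invert Sigma. det(Sigma) = 4·17 - (-1)² = 67.
  Sigma^{-1} = (1/det) · [[d, -b], [-b, a]] = [[0.2537, 0.0149],
 [0.0149, 0.0597]].

Step 3 — form the quadratic (x - mu)^T · Sigma^{-1} · (x - mu):
  Sigma^{-1} · (x - mu) = (-0.7313, 0.0746).
  (x - mu)^T · [Sigma^{-1} · (x - mu)] = (-3)·(-0.7313) + (2)·(0.0746) = 2.3433.

Step 4 — take square root: d = √(2.3433) ≈ 1.5308.

d(x, mu) = √(2.3433) ≈ 1.5308


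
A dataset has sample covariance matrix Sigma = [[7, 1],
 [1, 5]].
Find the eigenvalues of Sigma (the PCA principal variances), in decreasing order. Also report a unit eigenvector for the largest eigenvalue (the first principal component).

Step 1 — characteristic polynomial of 2×2 Sigma:
  det(Sigma - λI) = λ² - trace · λ + det = 0.
  trace = 7 + 5 = 12, det = 7·5 - (1)² = 34.
Step 2 — discriminant:
  Δ = trace² - 4·det = 144 - 136 = 8.
Step 3 — eigenvalues:
  λ = (trace ± √Δ)/2 = (12 ± 2.8284)/2,
  λ_1 = 7.4142,  λ_2 = 4.5858.

Step 4 — unit eigenvector for λ_1: solve (Sigma - λ_1 I)v = 0. First row:
  (7 - 7.4142)·v_x + (1)·v_y = 0, i.e. (-0.4142)·v_x + (1)·v_y = 0,
  so v ∝ (b, λ_1 - a) = (1, 0.4142) = u.
  ||u|| = √((1)² + (0.4142)²) = √(1.1716) ≈ 1.0824,
  v_1 = u/||u|| ≈ (0.9239, 0.3827) (||v_1|| = 1).

λ_1 = 7.4142,  λ_2 = 4.5858;  v_1 ≈ (0.9239, 0.3827)


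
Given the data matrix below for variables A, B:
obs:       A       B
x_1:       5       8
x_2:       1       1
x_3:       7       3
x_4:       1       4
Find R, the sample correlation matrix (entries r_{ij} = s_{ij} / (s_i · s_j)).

Step 1 — column means:
  mean(A) = (5 + 1 + 7 + 1) / 4 = 14/4 = 3.5
  mean(B) = (8 + 1 + 3 + 4) / 4 = 16/4 = 4

Step 2 — sample variances and covariances s[i,j] = (1/(n-1)) · Σ_k (x_{k,i} - mean_i) · (x_{k,j} - mean_j), with n-1 = 3:
  s[A,A] = ((1.5)·(1.5) + (-2.5)·(-2.5) + (3.5)·(3.5) + (-2.5)·(-2.5)) / 3 = 27/3 = 9
  s[A,B] = ((1.5)·(4) + (-2.5)·(-3) + (3.5)·(-1) + (-2.5)·(0)) / 3 = 10/3 = 3.3333
  s[B,B] = ((4)·(4) + (-3)·(-3) + (-1)·(-1) + (0)·(0)) / 3 = 26/3 = 8.6667
  Sample standard deviations s_i = √(s[i,i]):
  s(A) = √(9) = 3
  s(B) = √(8.6667) = 2.9439

Step 3 — r_{ij} = s_{ij} / (s_i · s_j):
  r[A,A] = 1 (diagonal).
  r[A,B] = 3.3333 / (3 · 2.9439) = 3.3333 / 8.8318 = 0.3774
  r[B,B] = 1 (diagonal).

R is symmetric with unit diagonal. Assembling:

R = [[1, 0.3774],
 [0.3774, 1]]


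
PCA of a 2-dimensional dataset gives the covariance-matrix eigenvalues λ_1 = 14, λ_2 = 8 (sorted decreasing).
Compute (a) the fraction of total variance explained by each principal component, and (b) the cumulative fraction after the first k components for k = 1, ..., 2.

Step 1 — total variance = trace(Sigma) = Σ λ_i = 14 + 8 = 22.

Step 2 — fraction explained by component i = λ_i / Σ λ:
  PC1: 14/22 = 0.6364
  PC2: 8/22 = 0.3636

Step 3 — cumulative fraction after k components = (λ_1 + ... + λ_k) / Σ λ:
  k = 1: 14/22 = 0.6364
  k = 2: (14 + 8)/22 = 22/22 = 1

Summary (fraction, with percent):

explained: PC1 0.6364 (63.64%), PC2 0.3636 (36.36%);  cumulative: 0.6364, 1


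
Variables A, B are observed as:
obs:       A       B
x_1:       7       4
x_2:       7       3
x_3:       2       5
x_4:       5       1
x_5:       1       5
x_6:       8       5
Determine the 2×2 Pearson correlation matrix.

Step 1 — column means:
  mean(A) = (7 + 7 + 2 + 5 + 1 + 8) / 6 = 30/6 = 5
  mean(B) = (4 + 3 + 5 + 1 + 5 + 5) / 6 = 23/6 = 3.8333

Step 2 — sample variances and covariances s[i,j] = (1/(n-1)) · Σ_k (x_{k,i} - mean_i) · (x_{k,j} - mean_j), with n-1 = 5:
  s[A,A] = ((2)·(2) + (2)·(2) + (-3)·(-3) + (0)·(0) + (-4)·(-4) + (3)·(3)) / 5 = 42/5 = 8.4
  s[A,B] = ((2)·(0.1667) + (2)·(-0.8333) + (-3)·(1.1667) + (0)·(-2.8333) + (-4)·(1.1667) + (3)·(1.1667)) / 5 = -6/5 = -1.2
  s[B,B] = ((0.1667)·(0.1667) + (-0.8333)·(-0.8333) + (1.1667)·(1.1667) + (-2.8333)·(-2.8333) + (1.1667)·(1.1667) + (1.1667)·(1.1667)) / 5 = 12.8333/5 = 2.5667
  Sample standard deviations s_i = √(s[i,i]):
  s(A) = √(8.4) = 2.8983
  s(B) = √(2.5667) = 1.6021

Step 3 — r_{ij} = s_{ij} / (s_i · s_j):
  r[A,A] = 1 (diagonal).
  r[A,B] = -1.2 / (2.8983 · 1.6021) = -1.2 / 4.6433 = -0.2584
  r[B,B] = 1 (diagonal).

R is symmetric with unit diagonal. Assembling:

R = [[1, -0.2584],
 [-0.2584, 1]]


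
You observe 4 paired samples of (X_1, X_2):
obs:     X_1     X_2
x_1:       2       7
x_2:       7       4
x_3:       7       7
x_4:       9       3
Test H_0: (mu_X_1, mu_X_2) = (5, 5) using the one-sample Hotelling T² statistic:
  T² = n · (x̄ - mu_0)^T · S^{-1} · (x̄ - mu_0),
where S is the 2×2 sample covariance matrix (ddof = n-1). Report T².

Step 1 — sample mean vector:
  mean(X_1) = (2 + 7 + 7 + 9) / 4 = 25/4 = 6.25
  mean(X_2) = (7 + 4 + 7 + 3) / 4 = 21/4 = 5.25
  x̄ = (6.25, 5.25),  deviation x̄ - mu_0 = (6.25, 5.25) - (5, 5) = (1.25, 0.25).

Step 2 — sample covariance matrix, S[i,j] = (1/(n-1)) · Σ_k (x_{k,i} - mean_i) · (x_{k,j} - mean_j), divisor n-1 = 3:
  S[X_1,X_1] = ((-4.25)·(-4.25) + (0.75)·(0.75) + (0.75)·(0.75) + (2.75)·(2.75)) / 3 = 26.75/3 = 8.9167
  S[X_1,X_2] = ((-4.25)·(1.75) + (0.75)·(-1.25) + (0.75)·(1.75) + (2.75)·(-2.25)) / 3 = -13.25/3 = -4.4167
  S[X_2,X_2] = ((1.75)·(1.75) + (-1.25)·(-1.25) + (1.75)·(1.75) + (-2.25)·(-2.25)) / 3 = 12.75/3 = 4.25
  S = [[8.9167, -4.4167],
 [-4.4167, 4.25]].

Step 3 — invert S. det(S) = 8.9167·4.25 - (-4.4167)² = 18.3889.
  S^{-1} = (1/det) · [[d, -b], [-b, a]] = [[0.2311, 0.2402],
 [0.2402, 0.4849]].

Step 4 — quadratic form (x̄ - mu_0)^T · S^{-1} · (x̄ - mu_0):
  S^{-1} · (x̄ - mu_0) = (0.3489, 0.4215),
  (x̄ - mu_0)^T · [...] = (1.25)·(0.3489) + (0.25)·(0.4215) = 0.5415.

Step 5 — scale by n: T² = 4 · 0.5415 = 2.1662.

T² ≈ 2.1662


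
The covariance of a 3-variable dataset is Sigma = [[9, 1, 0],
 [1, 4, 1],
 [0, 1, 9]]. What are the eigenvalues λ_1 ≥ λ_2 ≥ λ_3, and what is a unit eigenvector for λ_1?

Step 1 — characteristic polynomial p(λ) = det(λI - Sigma) = λ³ - tr·λ² + c_1·λ - det, where tr = trace, c_1 = sum of the principal 2×2 minors, det = det(Sigma):
  tr = 9 + 4 + 9 = 22,
  c_1 = (9·4 - (1)²) + (9·9 - (0)²) + (4·9 - (1)²) = 35 + 81 + 35 = 151,
  det = 9·(4·9 - (1)²) - (1)·((1)·9 - (1)·(0)) + (0)·((1)·(1) - 4·(0)) = 9·(35) - (1)·(9) + (0)·(1) = 306.
  So p(λ) = λ³ - 22λ² + 151λ - 306.
Step 2 — look for an integer root (rational root theorem: any rational root is an integer divisor of 306). Testing λ = 9:
  p(9) = 729 - 1782 + 1359 - 306 = 0  ✓
  Dividing out (λ - 9): p(λ) = (λ - 9)(λ² - 13λ + 34).
Step 3 — remaining eigenvalues from the quadratic λ² - 13λ + 34 = 0:
  Δ = 13² - 4·34 = 169 - 136 = 33,  λ = (13 ± √33)/2 = (13 ± 5.7446)/2 ≈ 9.3723 or 3.6277.
  Sorted: λ_1 = 9.3723,  λ_2 = 9,  λ_3 = 3.6277  (check: sum = 22 = tr ✓).

Step 4 — unit eigenvector for λ_1 ≈ 9.3723: v spans the null space of (Sigma - λ_1 I), whose rows are
  r_1 = (-0.3723, 1, 0),  r_2 = (1, -5.3723, 1),  r_3 = (0, 1, -0.3723).
  v is orthogonal to every row, so take v ∝ r_1 × r_2 = ((1)·(1) - (0)·(-5.3723), (0)·(1) - (-0.3723)·(1), (-0.3723)·(-5.3723) - (1)·(1)) ≈ (1, 0.3723, 1).
  Let u = (1, 0.3723, 1).
  ||u|| = √((1)² + (0.3723)² + (1)²) = √(2.1386) ≈ 1.4624,  v_1 = u/||u|| ≈ (0.6838, 0.2546, 0.6838) (||v_1|| = 1).

λ_1 = 9.3723,  λ_2 = 9,  λ_3 = 3.6277;  v_1 ≈ (0.6838, 0.2546, 0.6838)


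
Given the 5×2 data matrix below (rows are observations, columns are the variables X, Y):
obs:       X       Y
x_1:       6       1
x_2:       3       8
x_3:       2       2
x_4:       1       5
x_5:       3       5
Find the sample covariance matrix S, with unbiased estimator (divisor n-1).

Step 1 — column means:
  mean(X) = (6 + 3 + 2 + 1 + 3) / 5 = 15/5 = 3
  mean(Y) = (1 + 8 + 2 + 5 + 5) / 5 = 21/5 = 4.2

Step 2 — sample covariance S[i,j] = (1/(n-1)) · Σ_k (x_{k,i} - mean_i) · (x_{k,j} - mean_j), with n-1 = 4.
  S[X,X] = ((3)·(3) + (0)·(0) + (-1)·(-1) + (-2)·(-2) + (0)·(0)) / 4 = 14/4 = 3.5
  S[X,Y] = ((3)·(-3.2) + (0)·(3.8) + (-1)·(-2.2) + (-2)·(0.8) + (0)·(0.8)) / 4 = -9/4 = -2.25
  S[Y,Y] = ((-3.2)·(-3.2) + (3.8)·(3.8) + (-2.2)·(-2.2) + (0.8)·(0.8) + (0.8)·(0.8)) / 4 = 30.8/4 = 7.7

S is symmetric (S[j,i] = S[i,j]). Assembling:

S = [[3.5, -2.25],
 [-2.25, 7.7]]
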